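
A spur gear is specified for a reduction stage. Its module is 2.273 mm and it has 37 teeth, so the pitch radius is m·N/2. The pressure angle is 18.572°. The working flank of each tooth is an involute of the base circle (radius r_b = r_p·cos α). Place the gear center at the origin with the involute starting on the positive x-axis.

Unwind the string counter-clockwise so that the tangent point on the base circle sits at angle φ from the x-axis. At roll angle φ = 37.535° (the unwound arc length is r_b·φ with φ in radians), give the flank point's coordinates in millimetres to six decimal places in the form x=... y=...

pitch radius r_p = m·N/2 = 2.273·37/2 = 42.050500
base radius r_b = r_p·cos α = 42.050500·cos 18.572° = 39.860685
roll angle φ = 37.535° = 0.65510933 rad
x = r_b·(cos φ + φ·sin φ) = 39.860685·(0.79298132 + 0.65510933·0.60924595) = 47.518084
y = r_b·(sin φ − φ·cos φ) = 39.860685·(0.60924595 − 0.65510933·0.79298132) = 3.577755

x=47.518084 y=3.577755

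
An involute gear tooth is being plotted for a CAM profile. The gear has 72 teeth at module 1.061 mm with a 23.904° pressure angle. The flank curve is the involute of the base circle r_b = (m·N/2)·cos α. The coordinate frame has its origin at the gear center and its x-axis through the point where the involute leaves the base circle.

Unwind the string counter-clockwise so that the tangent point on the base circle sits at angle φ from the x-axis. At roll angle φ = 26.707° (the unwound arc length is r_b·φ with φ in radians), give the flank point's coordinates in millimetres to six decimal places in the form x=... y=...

pitch radius r_p = m·N/2 = 1.061·72/2 = 38.196000
base radius r_b = r_p·cos α = 38.196000·cos 23.904° = 34.919764
roll angle φ = 26.707° = 0.46612508 rad
x = r_b·(cos φ + φ·sin φ) = 34.919764·(0.89331649 + 0.46612508·0.44942814) = 38.509732
y = r_b·(sin φ − φ·cos φ) = 34.919764·(0.44942814 − 0.46612508·0.89331649) = 1.153432

x=38.509732 y=1.153432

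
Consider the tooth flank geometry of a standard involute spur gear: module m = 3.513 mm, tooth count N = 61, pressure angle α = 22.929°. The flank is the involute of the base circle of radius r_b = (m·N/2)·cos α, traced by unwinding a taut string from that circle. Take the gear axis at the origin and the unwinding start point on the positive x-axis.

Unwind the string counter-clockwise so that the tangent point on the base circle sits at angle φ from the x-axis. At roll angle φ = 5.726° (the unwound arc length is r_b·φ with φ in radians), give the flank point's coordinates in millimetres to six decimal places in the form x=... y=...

x=99.172234 y=0.032799

pitch radius r_p = m·N/2 = 3.513·61/2 = 107.146500
base radius r_b = r_p·cos α = 107.146500·cos 22.929° = 98.680677
roll angle φ = 5.726° = 0.09993755 rad
x = r_b·(cos φ + φ·sin φ) = 98.680677·(0.99501040 + 0.09993755·0.09977128) = 99.172234
y = r_b·(sin φ − φ·cos φ) = 98.680677·(0.09977128 − 0.09993755·0.99501040) = 0.032799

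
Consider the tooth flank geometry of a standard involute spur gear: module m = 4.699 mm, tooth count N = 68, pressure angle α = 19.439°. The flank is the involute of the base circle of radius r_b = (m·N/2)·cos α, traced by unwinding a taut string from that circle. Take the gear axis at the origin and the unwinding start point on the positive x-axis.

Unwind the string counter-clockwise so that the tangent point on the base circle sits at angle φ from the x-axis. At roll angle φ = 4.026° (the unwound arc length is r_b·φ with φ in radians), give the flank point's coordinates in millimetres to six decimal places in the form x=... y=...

x=151.030230 y=0.017415

pitch radius r_p = m·N/2 = 4.699·68/2 = 159.766000
base radius r_b = r_p·cos α = 159.766000·cos 19.439° = 150.658754
roll angle φ = 4.026° = 0.07026696 rad
x = r_b·(cos φ + φ·sin φ) = 150.658754·(0.99753229 + 0.07026696·0.07020915) = 151.030230
y = r_b·(sin φ − φ·cos φ) = 150.658754·(0.07020915 − 0.07026696·0.99753229) = 0.017415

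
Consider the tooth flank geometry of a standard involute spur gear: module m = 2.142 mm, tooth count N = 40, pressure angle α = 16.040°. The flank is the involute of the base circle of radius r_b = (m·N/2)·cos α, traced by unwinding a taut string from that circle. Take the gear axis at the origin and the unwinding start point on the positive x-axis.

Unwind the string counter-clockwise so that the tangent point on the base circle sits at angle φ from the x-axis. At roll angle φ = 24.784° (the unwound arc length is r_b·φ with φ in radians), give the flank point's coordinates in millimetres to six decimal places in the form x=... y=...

pitch radius r_p = m·N/2 = 2.142·40/2 = 42.840000
base radius r_b = r_p·cos α = 42.840000·cos 16.040° = 41.172197
roll angle φ = 24.784° = 0.43256240 rad
x = r_b·(cos φ + φ·sin φ) = 41.172197·(0.90789458 + 0.43256240·0.41919857) = 44.845750
y = r_b·(sin φ − φ·cos φ) = 41.172197·(0.41919857 − 0.43256240·0.90789458) = 1.090137

x=44.845750 y=1.090137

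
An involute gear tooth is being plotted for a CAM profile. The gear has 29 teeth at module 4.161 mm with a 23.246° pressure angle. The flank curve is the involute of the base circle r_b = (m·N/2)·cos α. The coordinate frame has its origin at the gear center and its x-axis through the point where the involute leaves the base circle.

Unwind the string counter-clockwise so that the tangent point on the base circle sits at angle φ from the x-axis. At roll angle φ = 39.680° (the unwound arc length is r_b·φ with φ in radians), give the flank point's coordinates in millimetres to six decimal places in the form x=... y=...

pitch radius r_p = m·N/2 = 4.161·29/2 = 60.334500
base radius r_b = r_p·cos α = 60.334500·cos 23.246° = 55.436471
roll angle φ = 39.680° = 0.69254665 rad
x = r_b·(cos φ + φ·sin φ) = 55.436471·(0.76962248 + 0.69254665·0.63849921) = 67.178634
y = r_b·(sin φ − φ·cos φ) = 55.436471·(0.63849921 − 0.69254665·0.76962248) = 5.848533

x=67.178634 y=5.848533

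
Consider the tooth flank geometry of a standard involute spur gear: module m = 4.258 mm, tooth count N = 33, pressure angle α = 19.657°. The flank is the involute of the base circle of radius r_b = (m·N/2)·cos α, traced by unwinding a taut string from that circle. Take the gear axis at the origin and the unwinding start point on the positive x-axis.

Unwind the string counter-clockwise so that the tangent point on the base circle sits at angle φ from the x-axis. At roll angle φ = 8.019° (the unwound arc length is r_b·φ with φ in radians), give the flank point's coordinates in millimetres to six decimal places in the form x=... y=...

pitch radius r_p = m·N/2 = 4.258·33/2 = 70.257000
base radius r_b = r_p·cos α = 70.257000·cos 19.657° = 66.162652
roll angle φ = 8.019° = 0.13995795 rad
x = r_b·(cos φ + φ·sin φ) = 66.162652·(0.99022186 + 0.13995795·0.13950148) = 66.807486
y = r_b·(sin φ − φ·cos φ) = 66.162652·(0.13950148 − 0.13995795·0.99022186) = 0.060344

x=66.807486 y=0.060344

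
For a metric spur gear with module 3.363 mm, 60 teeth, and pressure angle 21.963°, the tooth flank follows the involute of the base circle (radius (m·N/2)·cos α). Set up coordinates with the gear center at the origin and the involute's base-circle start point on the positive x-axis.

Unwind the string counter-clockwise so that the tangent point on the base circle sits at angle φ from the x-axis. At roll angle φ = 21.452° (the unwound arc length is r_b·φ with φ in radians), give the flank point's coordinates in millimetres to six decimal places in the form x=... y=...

x=99.898157 y=1.614140

pitch radius r_p = m·N/2 = 3.363·60/2 = 100.890000
base radius r_b = r_p·cos α = 100.890000·cos 21.963° = 93.567966
roll angle φ = 21.452° = 0.37440803 rad
x = r_b·(cos φ + φ·sin φ) = 93.567966·(0.93072428 + 0.37440803·0.36572163) = 99.898157
y = r_b·(sin φ − φ·cos φ) = 93.567966·(0.36572163 − 0.37440803·0.93072428) = 1.614140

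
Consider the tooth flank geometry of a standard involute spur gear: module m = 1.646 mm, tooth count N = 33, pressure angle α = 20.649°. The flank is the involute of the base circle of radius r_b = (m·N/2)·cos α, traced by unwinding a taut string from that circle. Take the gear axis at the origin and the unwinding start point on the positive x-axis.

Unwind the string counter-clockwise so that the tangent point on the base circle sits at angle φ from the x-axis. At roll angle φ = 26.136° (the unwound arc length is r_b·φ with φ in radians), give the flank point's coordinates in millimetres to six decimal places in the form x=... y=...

x=27.922409 y=0.787484

pitch radius r_p = m·N/2 = 1.646·33/2 = 27.159000
base radius r_b = r_p·cos α = 27.159000·cos 20.649° = 25.414260
roll angle φ = 26.136° = 0.45615925 rad
x = r_b·(cos φ + φ·sin φ) = 25.414260·(0.89775098 + 0.45615925·0.44050333) = 27.922409
y = r_b·(sin φ − φ·cos φ) = 25.414260·(0.44050333 − 0.45615925·0.89775098) = 0.787484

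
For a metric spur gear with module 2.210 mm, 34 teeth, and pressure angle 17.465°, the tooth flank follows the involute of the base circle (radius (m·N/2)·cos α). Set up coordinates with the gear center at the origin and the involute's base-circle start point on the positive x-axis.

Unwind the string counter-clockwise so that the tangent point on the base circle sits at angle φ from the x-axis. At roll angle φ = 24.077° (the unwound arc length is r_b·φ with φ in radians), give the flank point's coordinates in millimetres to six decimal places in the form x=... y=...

x=38.863984 y=0.870911

pitch radius r_p = m·N/2 = 2.210·34/2 = 37.570000
base radius r_b = r_p·cos α = 37.570000·cos 17.465° = 35.838040
roll angle φ = 24.077° = 0.42022292 rad
x = r_b·(cos φ + φ·sin φ) = 35.838040·(0.91299802 + 0.42022292·0.40796399) = 38.863984
y = r_b·(sin φ − φ·cos φ) = 35.838040·(0.40796399 − 0.42022292·0.91299802) = 0.870911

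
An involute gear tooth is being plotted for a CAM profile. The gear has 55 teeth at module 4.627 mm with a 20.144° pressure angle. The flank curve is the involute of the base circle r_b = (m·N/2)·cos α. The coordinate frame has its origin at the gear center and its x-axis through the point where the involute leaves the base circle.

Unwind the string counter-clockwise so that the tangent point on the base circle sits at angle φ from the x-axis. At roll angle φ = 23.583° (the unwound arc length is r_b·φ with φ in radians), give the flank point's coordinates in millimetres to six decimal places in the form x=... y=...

pitch radius r_p = m·N/2 = 4.627·55/2 = 127.242500
base radius r_b = r_p·cos α = 127.242500·cos 20.144° = 119.459084
roll angle φ = 23.583° = 0.41160100 rad
x = r_b·(cos φ + φ·sin φ) = 119.459084·(0.91648148 + 0.41160100·0.40007712) = 129.153621
y = r_b·(sin φ − φ·cos φ) = 119.459084·(0.40007712 − 0.41160100·0.91648148) = 2.729931

x=129.153621 y=2.729931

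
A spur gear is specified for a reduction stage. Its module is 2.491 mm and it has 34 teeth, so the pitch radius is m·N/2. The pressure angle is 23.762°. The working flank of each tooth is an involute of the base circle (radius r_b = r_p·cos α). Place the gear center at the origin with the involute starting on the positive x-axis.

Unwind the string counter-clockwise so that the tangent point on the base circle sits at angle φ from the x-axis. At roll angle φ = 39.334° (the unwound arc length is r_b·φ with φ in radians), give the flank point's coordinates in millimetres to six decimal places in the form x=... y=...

x=46.841870 y=3.986199

pitch radius r_p = m·N/2 = 2.491·34/2 = 42.347000
base radius r_b = r_p·cos α = 42.347000·cos 23.762° = 38.757122
roll angle φ = 39.334° = 0.68650781 rad
x = r_b·(cos φ + φ·sin φ) = 38.757122·(0.77346422 + 0.68650781·0.63383997) = 46.841870
y = r_b·(sin φ − φ·cos φ) = 38.757122·(0.63383997 − 0.68650781·0.77346422) = 3.986199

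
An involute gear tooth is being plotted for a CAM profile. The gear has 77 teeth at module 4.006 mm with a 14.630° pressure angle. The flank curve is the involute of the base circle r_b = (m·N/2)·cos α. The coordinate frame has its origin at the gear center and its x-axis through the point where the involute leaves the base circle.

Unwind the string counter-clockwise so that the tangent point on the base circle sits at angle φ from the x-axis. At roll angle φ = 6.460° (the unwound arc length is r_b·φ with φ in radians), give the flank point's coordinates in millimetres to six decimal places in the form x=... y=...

x=150.175886 y=0.071205

pitch radius r_p = m·N/2 = 4.006·77/2 = 154.231000
base radius r_b = r_p·cos α = 154.231000·cos 14.630° = 149.230377
roll angle φ = 6.460° = 0.11274827 rad
x = r_b·(cos φ + φ·sin φ) = 149.230377·(0.99365064 + 0.11274827·0.11250954) = 150.175886
y = r_b·(sin φ − φ·cos φ) = 149.230377·(0.11250954 − 0.11274827·0.99365064) = 0.071205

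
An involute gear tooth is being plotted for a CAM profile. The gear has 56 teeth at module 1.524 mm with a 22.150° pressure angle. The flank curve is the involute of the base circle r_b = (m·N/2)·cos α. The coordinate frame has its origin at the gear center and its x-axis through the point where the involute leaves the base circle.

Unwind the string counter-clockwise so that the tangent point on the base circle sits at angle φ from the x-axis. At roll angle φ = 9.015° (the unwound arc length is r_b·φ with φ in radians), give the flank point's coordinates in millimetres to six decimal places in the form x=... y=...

pitch radius r_p = m·N/2 = 1.524·56/2 = 42.672000
base radius r_b = r_p·cos α = 42.672000·cos 22.150° = 39.522805
roll angle φ = 9.015° = 0.15734143 rad
x = r_b·(cos φ + φ·sin φ) = 39.522805·(0.98764735 + 0.15734143·0.15669304) = 40.009001
y = r_b·(sin φ − φ·cos φ) = 39.522805·(0.15669304 − 0.15734143·0.98764735) = 0.051189

x=40.009001 y=0.051189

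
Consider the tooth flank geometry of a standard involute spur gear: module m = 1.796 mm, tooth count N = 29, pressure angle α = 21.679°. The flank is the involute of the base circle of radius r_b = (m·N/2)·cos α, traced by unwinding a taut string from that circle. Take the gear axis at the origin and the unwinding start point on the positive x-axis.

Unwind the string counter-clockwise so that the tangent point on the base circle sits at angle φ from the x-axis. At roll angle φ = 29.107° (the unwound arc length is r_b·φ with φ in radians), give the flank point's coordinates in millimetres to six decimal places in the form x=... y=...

x=27.124125 y=1.030549

pitch radius r_p = m·N/2 = 1.796·29/2 = 26.042000
base radius r_b = r_p·cos α = 26.042000·cos 21.679° = 24.199998
roll angle φ = 29.107° = 0.50801299 rad
x = r_b·(cos φ + φ·sin φ) = 24.199998·(0.87371280 + 0.50801299·0.48644213) = 27.124125
y = r_b·(sin φ − φ·cos φ) = 24.199998·(0.48644213 − 0.50801299·0.87371280) = 1.030549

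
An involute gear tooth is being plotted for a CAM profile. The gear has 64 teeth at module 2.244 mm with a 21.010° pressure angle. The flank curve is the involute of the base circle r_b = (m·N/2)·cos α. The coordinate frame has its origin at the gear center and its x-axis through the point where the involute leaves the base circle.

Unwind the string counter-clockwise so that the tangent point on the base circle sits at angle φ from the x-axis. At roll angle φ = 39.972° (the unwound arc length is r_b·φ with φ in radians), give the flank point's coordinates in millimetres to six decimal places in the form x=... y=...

x=81.415103 y=7.224162

pitch radius r_p = m·N/2 = 2.244·64/2 = 71.808000
base radius r_b = r_p·cos α = 71.808000·cos 21.010° = 67.034051
roll angle φ = 39.972° = 0.69764301 rad
x = r_b·(cos φ + φ·sin φ) = 67.034051·(0.76635848 + 0.69764301·0.64241317) = 81.415103
y = r_b·(sin φ − φ·cos φ) = 67.034051·(0.64241317 − 0.69764301·0.76635848) = 7.224162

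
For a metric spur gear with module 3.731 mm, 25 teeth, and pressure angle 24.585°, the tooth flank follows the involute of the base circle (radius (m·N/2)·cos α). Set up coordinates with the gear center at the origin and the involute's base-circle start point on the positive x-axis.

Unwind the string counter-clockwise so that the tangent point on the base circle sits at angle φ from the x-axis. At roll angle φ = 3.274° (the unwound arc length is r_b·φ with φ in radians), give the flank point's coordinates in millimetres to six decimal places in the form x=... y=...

pitch radius r_p = m·N/2 = 3.731·25/2 = 46.637500
base radius r_b = r_p·cos α = 46.637500·cos 24.585° = 42.409580
roll angle φ = 3.274° = 0.05714208 rad
x = r_b·(cos φ + φ·sin φ) = 42.409580·(0.99836784 + 0.05714208·0.05711099) = 42.478762
y = r_b·(sin φ − φ·cos φ) = 42.409580·(0.05711099 − 0.05714208·0.99836784) = 0.002637

x=42.478762 y=0.002637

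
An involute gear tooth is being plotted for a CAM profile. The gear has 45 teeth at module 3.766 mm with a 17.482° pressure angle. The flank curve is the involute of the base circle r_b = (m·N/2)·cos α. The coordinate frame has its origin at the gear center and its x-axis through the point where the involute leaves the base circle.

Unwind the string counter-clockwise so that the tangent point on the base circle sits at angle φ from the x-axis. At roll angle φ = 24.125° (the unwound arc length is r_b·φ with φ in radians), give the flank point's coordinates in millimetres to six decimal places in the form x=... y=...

pitch radius r_p = m·N/2 = 3.766·45/2 = 84.735000
base radius r_b = r_p·cos α = 84.735000·cos 17.482° = 80.821207
roll angle φ = 24.125° = 0.42106068 rad
x = r_b·(cos φ + φ·sin φ) = 80.821207·(0.91265592 + 0.42106068·0.40872872) = 87.671250
y = r_b·(sin φ − φ·cos φ) = 80.821207·(0.40872872 − 0.42106068·0.91265592) = 1.975690

x=87.671250 y=1.975690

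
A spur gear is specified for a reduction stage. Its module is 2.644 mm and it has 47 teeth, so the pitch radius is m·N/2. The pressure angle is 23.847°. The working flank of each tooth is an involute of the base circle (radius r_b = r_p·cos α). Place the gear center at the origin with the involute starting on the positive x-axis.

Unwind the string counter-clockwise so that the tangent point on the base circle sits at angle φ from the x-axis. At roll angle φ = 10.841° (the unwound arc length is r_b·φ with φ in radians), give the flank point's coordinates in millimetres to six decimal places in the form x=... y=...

x=57.837703 y=0.127861

pitch radius r_p = m·N/2 = 2.644·47/2 = 62.134000
base radius r_b = r_p·cos α = 62.134000·cos 23.847° = 56.829517
roll angle φ = 10.841° = 0.18921114 rad
x = r_b·(cos φ + φ·sin φ) = 56.829517·(0.98215291 + 0.18921114·0.18808418) = 57.837703
y = r_b·(sin φ − φ·cos φ) = 56.829517·(0.18808418 − 0.18921114·0.98215291) = 0.127861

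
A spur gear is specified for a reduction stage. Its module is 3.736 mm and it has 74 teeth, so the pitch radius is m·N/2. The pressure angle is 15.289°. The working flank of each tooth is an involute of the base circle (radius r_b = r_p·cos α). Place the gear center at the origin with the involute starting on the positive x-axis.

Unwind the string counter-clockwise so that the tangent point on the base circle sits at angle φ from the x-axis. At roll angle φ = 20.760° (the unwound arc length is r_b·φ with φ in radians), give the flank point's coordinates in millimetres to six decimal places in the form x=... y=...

pitch radius r_p = m·N/2 = 3.736·74/2 = 138.232000
base radius r_b = r_p·cos α = 138.232000·cos 15.289° = 133.339701
roll angle φ = 20.760° = 0.36233035 rad
x = r_b·(cos φ + φ·sin φ) = 133.339701·(0.93507336 + 0.36233035·0.35445424) = 141.807158
y = r_b·(sin φ − φ·cos φ) = 133.339701·(0.35445424 − 0.36233035·0.93507336) = 2.086604

x=141.807158 y=2.086604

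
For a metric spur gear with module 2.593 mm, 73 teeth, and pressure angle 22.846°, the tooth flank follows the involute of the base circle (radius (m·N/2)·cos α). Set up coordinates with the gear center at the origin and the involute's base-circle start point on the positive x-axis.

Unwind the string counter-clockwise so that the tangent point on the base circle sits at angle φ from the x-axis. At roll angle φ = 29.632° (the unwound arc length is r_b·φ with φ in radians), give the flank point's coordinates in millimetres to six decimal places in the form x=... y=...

pitch radius r_p = m·N/2 = 2.593·73/2 = 94.644500
base radius r_b = r_p·cos α = 94.644500·cos 22.846° = 87.219803
roll angle φ = 29.632° = 0.51717596 rad
x = r_b·(cos φ + φ·sin φ) = 87.219803·(0.86921892 + 0.51717596·0.49442741) = 98.115728
y = r_b·(sin φ − φ·cos φ) = 87.219803·(0.49442741 − 0.51717596·0.86921892) = 3.915146

x=98.115728 y=3.915146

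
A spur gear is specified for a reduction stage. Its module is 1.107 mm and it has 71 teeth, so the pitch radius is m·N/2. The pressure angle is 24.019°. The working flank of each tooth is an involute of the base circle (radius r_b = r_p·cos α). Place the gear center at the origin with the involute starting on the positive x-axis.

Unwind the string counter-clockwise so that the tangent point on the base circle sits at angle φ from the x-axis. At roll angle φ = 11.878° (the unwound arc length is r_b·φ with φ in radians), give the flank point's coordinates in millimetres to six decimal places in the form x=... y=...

x=36.658749 y=0.106149

pitch radius r_p = m·N/2 = 1.107·71/2 = 39.298500
base radius r_b = r_p·cos α = 39.298500·cos 24.019° = 35.895664
roll angle φ = 11.878° = 0.20731021 rad
x = r_b·(cos φ + φ·sin φ) = 35.895664·(0.97858809 + 0.20731021·0.20582845) = 36.658749
y = r_b·(sin φ − φ·cos φ) = 35.895664·(0.20582845 − 0.20731021·0.97858809) = 0.106149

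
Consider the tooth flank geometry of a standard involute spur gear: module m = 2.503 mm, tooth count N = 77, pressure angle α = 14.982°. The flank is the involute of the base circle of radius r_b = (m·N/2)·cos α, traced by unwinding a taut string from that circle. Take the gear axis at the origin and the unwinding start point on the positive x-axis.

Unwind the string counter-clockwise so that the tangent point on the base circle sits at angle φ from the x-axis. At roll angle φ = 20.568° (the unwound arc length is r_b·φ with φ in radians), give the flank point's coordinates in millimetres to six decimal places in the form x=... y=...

x=98.895958 y=1.417040

pitch radius r_p = m·N/2 = 2.503·77/2 = 96.365500
base radius r_b = r_p·cos α = 96.365500·cos 14.982° = 93.089756
roll angle φ = 20.568° = 0.35897932 rad
x = r_b·(cos φ + φ·sin φ) = 93.089756·(0.93625590 + 0.35897932·0.35131880) = 98.895958
y = r_b·(sin φ − φ·cos φ) = 93.089756·(0.35131880 − 0.35897932·0.93625590) = 1.417040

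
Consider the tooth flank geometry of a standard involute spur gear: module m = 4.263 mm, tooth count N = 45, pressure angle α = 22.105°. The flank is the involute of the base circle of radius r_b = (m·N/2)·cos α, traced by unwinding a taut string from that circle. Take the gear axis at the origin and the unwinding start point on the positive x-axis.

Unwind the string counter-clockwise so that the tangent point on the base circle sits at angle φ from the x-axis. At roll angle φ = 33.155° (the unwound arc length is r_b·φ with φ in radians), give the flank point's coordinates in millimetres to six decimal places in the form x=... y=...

pitch radius r_p = m·N/2 = 4.263·45/2 = 95.917500
base radius r_b = r_p·cos α = 95.917500·cos 22.105° = 88.867160
roll angle φ = 33.155° = 0.57866391 rad
x = r_b·(cos φ + φ·sin φ) = 88.867160·(0.83719411 + 0.57866391·0.54690586) = 102.523270
y = r_b·(sin φ − φ·cos φ) = 88.867160·(0.54690586 − 0.57866391·0.83719411) = 5.549918

x=102.523270 y=5.549918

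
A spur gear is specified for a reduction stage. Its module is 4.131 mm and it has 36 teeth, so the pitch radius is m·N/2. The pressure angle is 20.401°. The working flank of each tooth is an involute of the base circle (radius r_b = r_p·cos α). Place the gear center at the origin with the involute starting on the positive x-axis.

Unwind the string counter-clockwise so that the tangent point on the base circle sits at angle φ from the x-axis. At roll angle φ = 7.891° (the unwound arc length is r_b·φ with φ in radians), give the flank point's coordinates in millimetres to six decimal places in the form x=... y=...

pitch radius r_p = m·N/2 = 4.131·36/2 = 74.358000
base radius r_b = r_p·cos α = 74.358000·cos 20.401° = 69.693962
roll angle φ = 7.891° = 0.13772393 rad
x = r_b·(cos φ + φ·sin φ) = 69.693962·(0.99053104 + 0.13772393·0.13728896) = 70.351804
y = r_b·(sin φ − φ·cos φ) = 69.693962·(0.13728896 − 0.13772393·0.99053104) = 0.060573

x=70.351804 y=0.060573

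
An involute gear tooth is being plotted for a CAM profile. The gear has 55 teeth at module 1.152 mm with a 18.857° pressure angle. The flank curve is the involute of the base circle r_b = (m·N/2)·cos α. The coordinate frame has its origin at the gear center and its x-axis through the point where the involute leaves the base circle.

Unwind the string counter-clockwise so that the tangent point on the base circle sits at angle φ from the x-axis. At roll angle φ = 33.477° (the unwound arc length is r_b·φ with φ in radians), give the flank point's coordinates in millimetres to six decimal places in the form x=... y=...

pitch radius r_p = m·N/2 = 1.152·55/2 = 31.680000
base radius r_b = r_p·cos α = 31.680000·cos 18.857° = 29.979677
roll angle φ = 33.477° = 0.58428387 rad
x = r_b·(cos φ + φ·sin φ) = 29.979677·(0.83410732 + 0.58428387·0.55160220) = 34.668486
y = r_b·(sin φ − φ·cos φ) = 29.979677·(0.55160220 − 0.58428387·0.83410732) = 1.926097

x=34.668486 y=1.926097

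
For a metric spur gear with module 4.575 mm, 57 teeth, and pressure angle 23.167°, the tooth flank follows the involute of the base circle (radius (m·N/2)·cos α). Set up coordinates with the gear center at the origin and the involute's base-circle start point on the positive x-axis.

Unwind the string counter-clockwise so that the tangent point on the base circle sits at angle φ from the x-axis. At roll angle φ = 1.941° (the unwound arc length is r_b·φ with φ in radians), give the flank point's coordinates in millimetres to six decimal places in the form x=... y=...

pitch radius r_p = m·N/2 = 4.575·57/2 = 130.387500
base radius r_b = r_p·cos α = 130.387500·cos 23.167° = 119.873323
roll angle φ = 1.941° = 0.03387684 rad
x = r_b·(cos φ + φ·sin φ) = 119.873323·(0.99942623 + 0.03387684·0.03387036) = 119.942089
y = r_b·(sin φ − φ·cos φ) = 119.873323·(0.03387036 − 0.03387684·0.99942623) = 0.001553

x=119.942089 y=0.001553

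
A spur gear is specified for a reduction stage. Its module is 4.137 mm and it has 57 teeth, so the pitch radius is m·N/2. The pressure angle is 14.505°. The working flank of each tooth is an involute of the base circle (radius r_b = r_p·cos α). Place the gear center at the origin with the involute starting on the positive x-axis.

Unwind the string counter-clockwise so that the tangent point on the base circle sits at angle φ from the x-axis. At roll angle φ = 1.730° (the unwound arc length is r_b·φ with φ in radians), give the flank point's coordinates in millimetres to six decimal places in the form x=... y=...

pitch radius r_p = m·N/2 = 4.137·57/2 = 117.904500
base radius r_b = r_p·cos α = 117.904500·cos 14.505° = 114.146387
roll angle φ = 1.730° = 0.03019420 rad
x = r_b·(cos φ + φ·sin φ) = 114.146387·(0.99954419 + 0.03019420·0.03018961) = 114.198408
y = r_b·(sin φ − φ·cos φ) = 114.146387·(0.03018961 − 0.03019420·0.99954419) = 0.001047

x=114.198408 y=0.001047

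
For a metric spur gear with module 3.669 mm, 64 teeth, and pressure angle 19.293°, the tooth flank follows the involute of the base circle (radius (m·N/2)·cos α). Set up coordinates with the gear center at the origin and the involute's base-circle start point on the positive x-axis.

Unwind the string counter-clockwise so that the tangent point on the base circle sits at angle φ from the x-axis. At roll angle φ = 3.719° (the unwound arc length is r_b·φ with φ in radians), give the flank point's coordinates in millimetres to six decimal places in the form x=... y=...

x=111.047716 y=0.010097

pitch radius r_p = m·N/2 = 3.669·64/2 = 117.408000
base radius r_b = r_p·cos α = 117.408000·cos 19.293° = 110.814522
roll angle φ = 3.719° = 0.06490879 rad
x = r_b·(cos φ + φ·sin φ) = 110.814522·(0.99789416 + 0.06490879·0.06486323) = 111.047716
y = r_b·(sin φ − φ·cos φ) = 110.814522·(0.06486323 − 0.06490879·0.99789416) = 0.010097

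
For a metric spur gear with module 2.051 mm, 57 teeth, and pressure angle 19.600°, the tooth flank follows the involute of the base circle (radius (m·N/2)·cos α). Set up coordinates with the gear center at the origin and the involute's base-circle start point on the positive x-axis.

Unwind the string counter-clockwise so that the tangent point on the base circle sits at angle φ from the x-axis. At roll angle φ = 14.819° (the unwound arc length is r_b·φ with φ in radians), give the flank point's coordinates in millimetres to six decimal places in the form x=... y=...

x=56.877701 y=0.315462

pitch radius r_p = m·N/2 = 2.051·57/2 = 58.453500
base radius r_b = r_p·cos α = 58.453500·cos 19.600° = 55.066555
roll angle φ = 14.819° = 0.25864034 rad
x = r_b·(cos φ + φ·sin φ) = 55.066555·(0.96673863 + 0.25864034·0.25576635) = 56.877701
y = r_b·(sin φ − φ·cos φ) = 55.066555·(0.25576635 − 0.25864034·0.96673863) = 0.315462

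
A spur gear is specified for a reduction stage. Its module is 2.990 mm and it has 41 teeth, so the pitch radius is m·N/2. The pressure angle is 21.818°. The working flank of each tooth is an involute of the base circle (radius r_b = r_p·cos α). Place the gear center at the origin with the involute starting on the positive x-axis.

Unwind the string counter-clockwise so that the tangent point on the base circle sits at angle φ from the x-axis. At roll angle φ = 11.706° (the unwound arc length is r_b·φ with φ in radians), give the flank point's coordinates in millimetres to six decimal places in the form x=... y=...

x=58.079667 y=0.161090

pitch radius r_p = m·N/2 = 2.990·41/2 = 61.295000
base radius r_b = r_p·cos α = 61.295000·cos 21.818° = 56.904385
roll angle φ = 11.706° = 0.20430824 rad
x = r_b·(cos φ + φ·sin φ) = 56.904385·(0.97920157 + 0.20430824·0.20288984) = 58.079667
y = r_b·(sin φ − φ·cos φ) = 56.904385·(0.20288984 − 0.20430824·0.97920157) = 0.161090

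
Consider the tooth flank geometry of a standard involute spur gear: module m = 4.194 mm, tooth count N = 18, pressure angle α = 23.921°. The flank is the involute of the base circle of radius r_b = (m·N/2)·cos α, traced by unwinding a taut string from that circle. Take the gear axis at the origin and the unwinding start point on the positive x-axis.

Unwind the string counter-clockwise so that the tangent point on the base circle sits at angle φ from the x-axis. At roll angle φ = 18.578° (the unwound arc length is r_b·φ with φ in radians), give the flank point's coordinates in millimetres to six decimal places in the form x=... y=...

x=36.270228 y=0.387973

pitch radius r_p = m·N/2 = 4.194·18/2 = 37.746000
base radius r_b = r_p·cos α = 37.746000·cos 23.921° = 34.503822
roll angle φ = 18.578° = 0.32424727 rad
x = r_b·(cos φ + φ·sin φ) = 34.503822·(0.94789081 + 0.32424727·0.31859537) = 36.270228
y = r_b·(sin φ − φ·cos φ) = 34.503822·(0.31859537 − 0.32424727·0.94789081) = 0.387973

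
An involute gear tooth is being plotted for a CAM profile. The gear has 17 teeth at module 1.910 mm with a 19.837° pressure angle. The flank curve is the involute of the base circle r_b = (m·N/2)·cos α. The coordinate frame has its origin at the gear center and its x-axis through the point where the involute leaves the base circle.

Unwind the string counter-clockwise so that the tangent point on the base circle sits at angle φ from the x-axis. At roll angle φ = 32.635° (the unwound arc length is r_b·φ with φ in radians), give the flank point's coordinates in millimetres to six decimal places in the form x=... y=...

x=17.551605 y=0.910525

pitch radius r_p = m·N/2 = 1.910·17/2 = 16.235000
base radius r_b = r_p·cos α = 16.235000·cos 19.837° = 15.271645
roll angle φ = 32.635° = 0.56958820 rad
x = r_b·(cos φ + φ·sin φ) = 15.271645·(0.84212312 + 0.56958820·0.53928531) = 17.551605
y = r_b·(sin φ − φ·cos φ) = 15.271645·(0.53928531 − 0.56958820·0.84212312) = 0.910525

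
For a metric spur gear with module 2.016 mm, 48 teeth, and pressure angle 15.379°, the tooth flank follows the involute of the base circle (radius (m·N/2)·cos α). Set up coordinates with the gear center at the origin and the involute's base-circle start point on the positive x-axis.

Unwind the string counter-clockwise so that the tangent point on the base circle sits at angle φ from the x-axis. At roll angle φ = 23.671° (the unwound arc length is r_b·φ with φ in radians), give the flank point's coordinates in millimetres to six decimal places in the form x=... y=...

x=50.464506 y=1.077942

pitch radius r_p = m·N/2 = 2.016·48/2 = 48.384000
base radius r_b = r_p·cos α = 48.384000·cos 15.379° = 46.651498
roll angle φ = 23.671° = 0.41313689 rad
x = r_b·(cos φ + φ·sin φ) = 46.651498·(0.91586592 + 0.41313689·0.40148427) = 50.464506
y = r_b·(sin φ − φ·cos φ) = 46.651498·(0.40148427 − 0.41313689·0.91586592) = 1.077942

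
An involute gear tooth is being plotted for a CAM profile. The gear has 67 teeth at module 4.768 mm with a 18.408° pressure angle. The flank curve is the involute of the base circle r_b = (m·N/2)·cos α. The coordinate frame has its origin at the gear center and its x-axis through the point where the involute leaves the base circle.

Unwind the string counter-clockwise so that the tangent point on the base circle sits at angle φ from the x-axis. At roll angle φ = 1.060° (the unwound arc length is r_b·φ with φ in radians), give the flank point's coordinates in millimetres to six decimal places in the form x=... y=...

x=151.580960 y=0.000320

pitch radius r_p = m·N/2 = 4.768·67/2 = 159.728000
base radius r_b = r_p·cos α = 159.728000·cos 18.408° = 151.555026
roll angle φ = 1.060° = 0.01850049 rad
x = r_b·(cos φ + φ·sin φ) = 151.555026·(0.99982887 + 0.01850049·0.01849943) = 151.580960
y = r_b·(sin φ − φ·cos φ) = 151.555026·(0.01849943 − 0.01850049·0.99982887) = 0.000320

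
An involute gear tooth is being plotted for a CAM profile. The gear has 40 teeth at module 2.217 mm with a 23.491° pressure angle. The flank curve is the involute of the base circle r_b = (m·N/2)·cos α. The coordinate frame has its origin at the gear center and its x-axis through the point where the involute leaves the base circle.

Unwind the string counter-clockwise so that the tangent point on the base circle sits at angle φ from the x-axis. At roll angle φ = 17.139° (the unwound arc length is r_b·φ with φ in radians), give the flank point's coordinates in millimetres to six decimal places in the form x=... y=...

pitch radius r_p = m·N/2 = 2.217·40/2 = 44.340000
base radius r_b = r_p·cos α = 44.340000·cos 23.491° = 40.665220
roll angle φ = 17.139° = 0.29913198 rad
x = r_b·(cos φ + φ·sin φ) = 40.665220·(0.95559265 + 0.29913198·0.29469084) = 42.444084
y = r_b·(sin φ − φ·cos φ) = 40.665220·(0.29469084 − 0.29913198·0.95559265) = 0.359583

x=42.444084 y=0.359583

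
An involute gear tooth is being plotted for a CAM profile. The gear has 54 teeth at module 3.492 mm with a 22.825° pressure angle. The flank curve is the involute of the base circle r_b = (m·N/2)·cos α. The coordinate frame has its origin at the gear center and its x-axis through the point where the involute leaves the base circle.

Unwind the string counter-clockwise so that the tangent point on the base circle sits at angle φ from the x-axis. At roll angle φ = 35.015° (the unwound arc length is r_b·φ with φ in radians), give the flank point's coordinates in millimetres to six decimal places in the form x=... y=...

x=101.644702 y=6.367818

pitch radius r_p = m·N/2 = 3.492·54/2 = 94.284000
base radius r_b = r_p·cos α = 94.284000·cos 22.825° = 86.900995
roll angle φ = 35.015° = 0.61112704 rad
x = r_b·(cos φ + φ·sin φ) = 86.900995·(0.81900185 + 0.61112704·0.57379087) = 101.644702
y = r_b·(sin φ − φ·cos φ) = 86.900995·(0.57379087 − 0.61112704·0.81900185) = 6.367818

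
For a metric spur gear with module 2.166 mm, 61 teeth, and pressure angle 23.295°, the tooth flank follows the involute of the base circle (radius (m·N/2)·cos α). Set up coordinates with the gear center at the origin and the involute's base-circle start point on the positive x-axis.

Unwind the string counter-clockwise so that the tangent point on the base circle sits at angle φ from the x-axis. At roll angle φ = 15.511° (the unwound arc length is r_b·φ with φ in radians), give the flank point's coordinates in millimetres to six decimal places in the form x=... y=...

x=62.860508 y=0.398357

pitch radius r_p = m·N/2 = 2.166·61/2 = 66.063000
base radius r_b = r_p·cos α = 66.063000·cos 23.295° = 60.677603
roll angle φ = 15.511° = 0.27071802 rad
x = r_b·(cos φ + φ·sin φ) = 60.677603·(0.96357913 + 0.27071802·0.26742337) = 62.860508
y = r_b·(sin φ − φ·cos φ) = 60.677603·(0.26742337 − 0.27071802·0.96357913) = 0.398357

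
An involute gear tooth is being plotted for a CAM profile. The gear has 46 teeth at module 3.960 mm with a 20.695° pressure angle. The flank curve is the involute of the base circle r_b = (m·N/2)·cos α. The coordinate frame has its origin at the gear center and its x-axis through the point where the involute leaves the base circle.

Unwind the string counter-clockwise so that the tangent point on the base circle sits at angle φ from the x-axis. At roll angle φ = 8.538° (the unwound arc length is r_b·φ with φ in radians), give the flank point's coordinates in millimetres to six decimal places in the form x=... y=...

x=86.143809 y=0.093771

pitch radius r_p = m·N/2 = 3.960·46/2 = 91.080000
base radius r_b = r_p·cos α = 91.080000·cos 20.695° = 85.203052
roll angle φ = 8.538° = 0.14901621 rad
x = r_b·(cos φ + φ·sin φ) = 85.203052·(0.98891761 + 0.14901621·0.14846532) = 86.143809
y = r_b·(sin φ − φ·cos φ) = 85.203052·(0.14846532 − 0.14901621·0.98891761) = 0.093771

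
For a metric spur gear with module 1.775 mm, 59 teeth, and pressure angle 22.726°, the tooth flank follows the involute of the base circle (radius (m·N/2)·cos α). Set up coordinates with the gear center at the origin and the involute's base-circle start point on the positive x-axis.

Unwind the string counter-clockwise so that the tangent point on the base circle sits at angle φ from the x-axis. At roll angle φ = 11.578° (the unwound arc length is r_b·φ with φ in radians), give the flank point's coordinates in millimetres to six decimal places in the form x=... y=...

x=49.273267 y=0.132300

pitch radius r_p = m·N/2 = 1.775·59/2 = 52.362500
base radius r_b = r_p·cos α = 52.362500·cos 22.726° = 48.297226
roll angle φ = 11.578° = 0.20207422 rad
x = r_b·(cos φ + φ·sin φ) = 48.297226·(0.97965239 + 0.20207422·0.20070178) = 49.273267
y = r_b·(sin φ − φ·cos φ) = 48.297226·(0.20070178 − 0.20207422·0.97965239) = 0.132300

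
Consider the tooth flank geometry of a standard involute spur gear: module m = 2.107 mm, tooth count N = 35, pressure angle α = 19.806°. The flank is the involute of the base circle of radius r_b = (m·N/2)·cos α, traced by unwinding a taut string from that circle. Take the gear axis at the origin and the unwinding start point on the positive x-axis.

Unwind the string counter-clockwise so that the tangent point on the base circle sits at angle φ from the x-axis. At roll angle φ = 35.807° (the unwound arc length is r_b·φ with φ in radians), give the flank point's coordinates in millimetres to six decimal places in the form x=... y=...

x=40.818623 y=2.713800

pitch radius r_p = m·N/2 = 2.107·35/2 = 36.872500
base radius r_b = r_p·cos α = 36.872500·cos 19.806° = 34.691318
roll angle φ = 35.807° = 0.62495005 rad
x = r_b·(cos φ + φ·sin φ) = 34.691318·(0.81099235 + 0.62495005·0.58505676) = 40.818623
y = r_b·(sin φ − φ·cos φ) = 34.691318·(0.58505676 − 0.62495005·0.81099235) = 2.713800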